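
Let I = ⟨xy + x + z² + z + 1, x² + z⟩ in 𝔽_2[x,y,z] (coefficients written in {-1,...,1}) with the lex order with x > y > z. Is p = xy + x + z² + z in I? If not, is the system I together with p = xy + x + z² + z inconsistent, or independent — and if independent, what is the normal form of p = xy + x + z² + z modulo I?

First compute the reduced Gröbner basis of I by Buchberger's algorithm.
f_1 = xy + x + z² + z + 1, LT = xy.
f_2 = x² + z, LT = x².

S(f_1,f_2): lcm = x²y. S = x² + xz² + xz + x + yz.
  leading term x²: subtract (1)·f_2 from x² + xz² + xz + x + yz → xz² + xz + x + yz + z
  leading term xz²: no divisor's leading term divides it; move xz² to the remainder.
  leading term xz: no divisor's leading term divides it; move xz to the remainder.
  leading term x: no divisor's leading term divides it; move x to the remainder.
  leading term yz: no divisor's leading term divides it; move yz to the remainder.
  leading term z: no divisor's leading term divides it; move z to the remainder.
  remainder xz² + xz + x + yz + z ≠ 0; add h_3 = xz² + xz + x + yz + z to the basis.

S(f_1,h_3): lcm = xyz². S = xyz + xy + xz² + y²z + yz + z⁴ + z³ + z².
  leading term xyz: subtract (z)·f_1 from xyz + xy + xz² + y²z + yz + z⁴ + z³ + z² → xy + xz² + xz + y²z + yz + z⁴ + z
  leading term xy: subtract (1)·f_1 from xy + xz² + xz + y²z + yz + z⁴ + z → xz² + xz + x + y²z + yz + z⁴ + z² + 1
  leading term xz²: subtract (1)·h_3 from xz² + xz + x + y²z + yz + z⁴ + z² + 1 → y²z + z⁴ + z² + z + 1
  leading term y²z: no divisor's leading term divides it; move y²z to the remainder.
  leading term z⁴: no divisor's leading term divides it; move z⁴ to the remainder.
  leading term z²: no divisor's leading term divides it; move z² to the remainder.
  leading term z: no divisor's leading term divides it; move z to the remainder.
  leading term 1: no divisor's leading term divides it; move 1 to the remainder.
  remainder y²z + z⁴ + z² + z + 1 ≠ 0; add h_4 = y²z + z⁴ + z² + z + 1 to the basis.

S(f_2,h_3): lcm = x²z². S = x²z + x² + xyz + xz + z³.
  leading term x²z: subtract (z)·f_2 from x²z + x² + xyz + xz + z³ → x² + xyz + xz + z³ + z²
  leading term x²: subtract (1)·f_2 from x² + xyz + xz + z³ + z² → xyz + xz + z³ + z² + z
  leading term xyz: subtract (z)·f_1 from xyz + xz + z³ + z² + z → 0
  remainder 0.

S(f_1,h_4): lcm = xy²z. S = xyz + xz⁴ + xz² + xz + x + yz³ + yz² + yz.
  leading term xyz: subtract (z)·f_1 from xyz + xz⁴ + xz² + xz + x + yz³ + yz² + yz → xz⁴ + xz² + x + yz³ + yz² + yz + z³ + z² + z
  leading term xz⁴: subtract (z²)·h_3 from xz⁴ + xz² + x + yz³ + yz² + yz + z³ + z² + z → xz³ + x + yz² + yz + z² + z
  leading term xz³: subtract (z)·h_3 from xz³ + x + yz² + yz + z² + z → xz² + xz + x + yz + z
  leading term xz²: subtract (1)·h_3 from xz² + xz + x + yz + z → 0
  remainder 0.

S(f_2,h_4): leading monomials are coprime, so the S-polynomial reduces to 0 (Buchberger's first criterion).
S(h_3,h_4): lcm = xy²z². S = xy²z + xy² + xz⁵ + xz³ + xz² + xz + y³z + y²z.
  leading term xy²z: subtract (yz)·f_1 from xy²z + xy² + xz⁵ + xz³ + xz² + xz + y³z + y²z → xy² + xyz + xz⁵ + xz³ + xz² + xz + y³z + y²z + yz³ + yz² + yz
  leading term xy²: subtract (y)·f_1 from xy² + xyz + xz⁵ + xz³ + xz² + xz + y³z + y²z + yz³ + yz² + yz → xyz + xy + xz⁵ + xz³ + xz² + xz + y³z + y²z + yz³ + y
  leading term xyz: subtract (z)·f_1 from xyz + xy + xz⁵ + xz³ + xz² + xz + y³z + y²z + yz³ + y → xy + xz⁵ + xz³ + xz² + y³z + y²z + yz³ + y + z³ + z² + z
  leading term xy: subtract (1)·f_1 from xy + xz⁵ + xz³ + xz² + y³z + y²z + yz³ + y + z³ + z² + z → xz⁵ + xz³ + xz² + x + y³z + y²z + yz³ + y + z³ + 1
  leading term xz⁵: subtract (z³)·h_3 from xz⁵ + xz³ + xz² + x + y³z + y²z + yz³ + y + z³ + 1 → xz⁴ + xz² + x + y³z + y²z + yz⁴ + yz³ + y + z⁴ + z³ + 1
  leading term xz⁴: subtract (z²)·h_3 from xz⁴ + xz² + x + y³z + y²z + yz⁴ + yz³ + y + z⁴ + z³ + 1 → xz³ + x + y³z + y²z + yz⁴ + y + z⁴ + 1
  leading term xz³: subtract (z)·h_3 from xz³ + x + y³z + y²z + yz⁴ + y + z⁴ + 1 → xz² + xz + x + y³z + y²z + yz⁴ + yz² + y + z⁴ + z² + 1
  leading term xz²: subtract (1)·h_3 from xz² + xz + x + y³z + y²z + yz⁴ + yz² + y + z⁴ + z² + 1 → y³z + y²z + yz⁴ + yz² + yz + y + z⁴ + z² + z + 1
  leading term y³z: subtract (y)·h_4 from y³z + y²z + yz⁴ + yz² + yz + y + z⁴ + z² + z + 1 → y²z + z⁴ + z² + z + 1
  leading term y²z: subtract (1)·h_4 from y²z + z⁴ + z² + z + 1 → 0
  remainder 0.

Every S-polynomial of the final basis reduces to 0, so we have a Gröbner basis.
Inter-reduce: drop elements whose leading term is divisible by another's, tail-reduce, and make monic.
Reduced Gröbner basis: {x² + z, xy + x + z² + z + 1, xz² + xz + x + yz + z, y²z + z⁴ + z² + z + 1}.
Label its elements g_1 = x² + z, g_2 = xy + x + z² + z + 1, g_3 = xz² + xz + x + yz + z, g_4 = y²z + z⁴ + z² + z + 1.

Reduce p = xy + x + z² + z modulo G:
  leading term xy: subtract (1)·g_2 from xy + x + z² + z → 1
  leading term 1: no divisor's leading term divides it; move 1 to the remainder.
  normal form = 1.
The normal form is nonzero, so p ∉ I. Since p minus its normal form lies in I, I + (p) = I + (r) where r = 1; decide whether this ideal is the whole ring.
Here r = 1 is a nonzero constant, hence a unit: 1 ∈ I + (p), the Gröbner basis of I + (p) is {1}, and the enlarged system has no common solution — adjoining p is inconsistent.

Adjoining xy + x + z² + z makes the ideal the whole ring: the system is inconsistent.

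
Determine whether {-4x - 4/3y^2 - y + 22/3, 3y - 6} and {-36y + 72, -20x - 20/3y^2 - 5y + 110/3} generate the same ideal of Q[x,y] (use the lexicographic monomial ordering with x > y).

Two ideals are equal iff their reduced Gröbner bases coincide (the reduced basis is unique for a fixed ordering).
Buchberger on the first generating set:
f_1 = -4x - 4/3y^2 - y + 22/3, LT = x.
f_2 = 3y - 6, LT = y.

The S-polynomials (S(f_1,f_2)) all reduce to 0 modulo the current basis, so we have a Gröbner basis.
Inter-reduce: drop elements whose leading term is divisible by another's, tail-reduce, and make monic.
Reduced Gröbner basis: {x, y - 2}.

Buchberger on the second generating set:
h_1 = -36y + 72, LT = y.
h_2 = -20x - 20/3y^2 - 5y + 110/3, LT = x.

The S-polynomials (S(h_1,h_2)) all reduce to 0 modulo the current basis, so we have a Gröbner basis.
Inter-reduce: drop elements whose leading term is divisible by another's, tail-reduce, and make monic.
Reduced Gröbner basis: {x, y - 2}.

Same reduced basis, so the two generating sets span the same ideal.

Yes, the ideals are equal.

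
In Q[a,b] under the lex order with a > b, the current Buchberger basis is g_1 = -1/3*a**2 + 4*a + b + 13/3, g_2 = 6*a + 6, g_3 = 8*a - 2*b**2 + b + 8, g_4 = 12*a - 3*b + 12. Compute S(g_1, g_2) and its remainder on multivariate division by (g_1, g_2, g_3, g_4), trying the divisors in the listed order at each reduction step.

S(g_1, g_2) = -13*a - 3*b - 13; remainder on division = -3*b.

lcm(LM(g_1), LM(g_2)) = a**2.
S = (lcm/LT(g_1))·g_1 − (lcm/LT(g_2))·g_2 = -13*a - 3*b - 13.
Reduce S modulo (g_1, g_2, g_3, g_4) in that order:
  leading term a: subtract (-13/6)·g_2 from -13*a - 3*b - 13 → -3*b
  leading term b: no divisor's leading term divides it; move -3*b to the remainder.
The remainder -3*b is nonzero, so it would be added as the next basis element.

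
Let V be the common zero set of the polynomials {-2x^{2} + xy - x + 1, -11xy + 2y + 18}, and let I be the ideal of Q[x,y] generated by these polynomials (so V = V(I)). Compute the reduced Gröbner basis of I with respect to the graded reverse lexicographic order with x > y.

G = {x^{2} + \tfrac{1}{2}x - \tfrac{1}{11}y - \tfrac{29}{22}, xy - \tfrac{2}{11}y - \tfrac{18}{11}, y^{2} - 18x + \tfrac{289}{22}y - \tfrac{135}{11}}

This is the nonlinear analogue of row-reducing a linear system.

f_1 = -2x^{2} + xy - x + 1, LT = x^{2}.
f_2 = -11xy + 2y + 18, LT = xy.

S(f_1,f_2): lcm = x^{2}y. S = -\tfrac{1}{2}xy^{2} + \tfrac{15}{22}xy + \tfrac{18}{11}x - \tfrac{1}{2}y.
  leading term xy^{2}: subtract (\tfrac{1}{22}y)·f_2 from -\tfrac{1}{2}xy^{2} + \tfrac{15}{22}xy + \tfrac{18}{11}x - \tfrac{1}{2}y → \tfrac{15}{22}xy - \tfrac{1}{11}y^{2} + \tfrac{18}{11}x - \tfrac{29}{22}y
  leading term xy: subtract (-\tfrac{15}{242})·f_2 from \tfrac{15}{22}xy - \tfrac{1}{11}y^{2} + \tfrac{18}{11}x - \tfrac{29}{22}y → -\tfrac{1}{11}y^{2} + \tfrac{18}{11}x - \tfrac{289}{242}y + \tfrac{135}{121}
  leading term y^{2}: no divisor's leading term divides it; move -\tfrac{1}{11}y^{2} to the remainder.
  leading term x: no divisor's leading term divides it; move \tfrac{18}{11}x to the remainder.
  leading term y: no divisor's leading term divides it; move -\tfrac{289}{242}y to the remainder.
  leading term 1: no divisor's leading term divides it; move \tfrac{135}{121} to the remainder.
  remainder -\tfrac{1}{11}y^{2} + \tfrac{18}{11}x - \tfrac{289}{242}y + \tfrac{135}{121} ≠ 0; add g_3 = -\tfrac{1}{11}y^{2} + \tfrac{18}{11}x - \tfrac{289}{242}y + \tfrac{135}{121} to the basis.

The other S-polynomials (S(f_1,g_3), S(f_2,g_3)) all reduce to 0 modulo the current basis, so we have a Gröbner basis.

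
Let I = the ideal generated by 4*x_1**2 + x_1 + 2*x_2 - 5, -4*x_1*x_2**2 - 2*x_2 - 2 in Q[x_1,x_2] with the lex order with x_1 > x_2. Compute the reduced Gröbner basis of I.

G = {x_1 + x_2**4 - 7/2*x_2**3 + 9/4*x_2**2 + 1/2*x_2 + 3/4, x_2**5 - 5/2*x_2**4 - 1/4*x_2**3 + 1/4*x_2**2 + x_2 + 1/2}

The reduced Gröbner basis is the canonical form of the ideal for this ordering.

f_1 = 4*x_1**2 + x_1 + 2*x_2 - 5, LT = x_1**2.
f_2 = -4*x_1*x_2**2 - 2*x_2 - 2, LT = x_1*x_2**2.

S(f_1,f_2): lcm = x_1**2*x_2**2. S = 1/4*x_1*x_2**2 - 1/2*x_1*x_2 - 1/2*x_1 + 1/2*x_2**3 - 5/4*x_2**2.
  leading term x_1*x_2**2: subtract (-1/16)·f_2 from 1/4*x_1*x_2**2 - 1/2*x_1*x_2 - 1/2*x_1 + 1/2*x_2**3 - 5/4*x_2**2 → -1/2*x_1*x_2 - 1/2*x_1 + 1/2*x_2**3 - 5/4*x_2**2 - 1/8*x_2 - 1/8
  leading term x_1*x_2: no divisor's leading term divides it; move -1/2*x_1*x_2 to the remainder.
  leading term x_1: no divisor's leading term divides it; move -1/2*x_1 to the remainder.
  leading term x_2**3: no divisor's leading term divides it; move 1/2*x_2**3 to the remainder.
  leading term x_2**2: no divisor's leading term divides it; move -5/4*x_2**2 to the remainder.
  leading term x_2: no divisor's leading term divides it; move -1/8*x_2 to the remainder.
  leading term 1: no divisor's leading term divides it; move -1/8 to the remainder.
  remainder -1/2*x_1*x_2 - 1/2*x_1 + 1/2*x_2**3 - 5/4*x_2**2 - 1/8*x_2 - 1/8 ≠ 0; add g_3 = -1/2*x_1*x_2 - 1/2*x_1 + 1/2*x_2**3 - 5/4*x_2**2 - 1/8*x_2 - 1/8 to the basis.

S(f_2,g_3): lcm = x_1*x_2**2. S = -x_1*x_2 + x_2**4 - 5/2*x_2**3 - 1/4*x_2**2 + 1/4*x_2 + 1/2.
  leading term x_1*x_2: subtract (2)·g_3 from -x_1*x_2 + x_2**4 - 5/2*x_2**3 - 1/4*x_2**2 + 1/4*x_2 + 1/2 → x_1 + x_2**4 - 7/2*x_2**3 + 9/4*x_2**2 + 1/2*x_2 + 3/4
  leading term x_1: no divisor's leading term divides it; move x_1 to the remainder.
  leading term x_2**4: no divisor's leading term divides it; move x_2**4 to the remainder.
  leading term x_2**3: no divisor's leading term divides it; move -7/2*x_2**3 to the remainder.
  leading term x_2**2: no divisor's leading term divides it; move 9/4*x_2**2 to the remainder.
  leading term x_2: no divisor's leading term divides it; move 1/2*x_2 to the remainder.
  leading term 1: no divisor's leading term divides it; move 3/4 to the remainder.
  remainder x_1 + x_2**4 - 7/2*x_2**3 + 9/4*x_2**2 + 1/2*x_2 + 3/4 ≠ 0; add g_4 = x_1 + x_2**4 - 7/2*x_2**3 + 9/4*x_2**2 + 1/2*x_2 + 3/4 to the basis.

S(f_2,g_4): lcm = x_1*x_2**2. S = -x_2**6 + 7/2*x_2**5 - 9/4*x_2**4 - 1/2*x_2**3 - 3/4*x_2**2 + 1/2*x_2 + 1/2.
  leading term x_2**6: no divisor's leading term divides it; move -x_2**6 to the remainder.
  leading term x_2**5: no divisor's leading term divides it; move 7/2*x_2**5 to the remainder.
  leading term x_2**4: no divisor's leading term divides it; move -9/4*x_2**4 to the remainder.
  leading term x_2**3: no divisor's leading term divides it; move -1/2*x_2**3 to the remainder.
  leading term x_2**2: no divisor's leading term divides it; move -3/4*x_2**2 to the remainder.
  leading term x_2: no divisor's leading term divides it; move 1/2*x_2 to the remainder.
  leading term 1: no divisor's leading term divides it; move 1/2 to the remainder.
  remainder -x_2**6 + 7/2*x_2**5 - 9/4*x_2**4 - 1/2*x_2**3 - 3/4*x_2**2 + 1/2*x_2 + 1/2 ≠ 0; add g_5 = -x_2**6 + 7/2*x_2**5 - 9/4*x_2**4 - 1/2*x_2**3 - 3/4*x_2**2 + 1/2*x_2 + 1/2 to the basis.

S(g_3,g_4): lcm = x_1*x_2. S = x_1 - x_2**5 + 7/2*x_2**4 - 13/4*x_2**3 + 2*x_2**2 - 1/2*x_2 + 1/4.
  leading term x_1: subtract (1)·g_4 from x_1 - x_2**5 + 7/2*x_2**4 - 13/4*x_2**3 + 2*x_2**2 - 1/2*x_2 + 1/4 → -x_2**5 + 5/2*x_2**4 + 1/4*x_2**3 - 1/4*x_2**2 - x_2 - 1/2
  leading term x_2**5: no divisor's leading term divides it; move -x_2**5 to the remainder.
  leading term x_2**4: no divisor's leading term divides it; move 5/2*x_2**4 to the remainder.
  leading term x_2**3: no divisor's leading term divides it; move 1/4*x_2**3 to the remainder.
  leading term x_2**2: no divisor's leading term divides it; move -1/4*x_2**2 to the remainder.
  leading term x_2: no divisor's leading term divides it; move -x_2 to the remainder.
  leading term 1: no divisor's leading term divides it; move -1/2 to the remainder.
  remainder -x_2**5 + 5/2*x_2**4 + 1/4*x_2**3 - 1/4*x_2**2 - x_2 - 1/2 ≠ 0; add g_6 = -x_2**5 + 5/2*x_2**4 + 1/4*x_2**3 - 1/4*x_2**2 - x_2 - 1/2 to the basis.

The other S-polynomials (S(f_1,g_3), S(f_1,g_4), S(f_1,g_5), S(f_2,g_5), S(g_3,g_5), S(g_4,g_5), S(f_1,g_6), S(f_2,g_6), S(g_3,g_6), S(g_4,g_6), S(g_5,g_6)) all reduce to 0 modulo the current basis, so we have a Gröbner basis.
Inter-reduce: drop elements whose leading term is divisible by another's, tail-reduce, and make monic.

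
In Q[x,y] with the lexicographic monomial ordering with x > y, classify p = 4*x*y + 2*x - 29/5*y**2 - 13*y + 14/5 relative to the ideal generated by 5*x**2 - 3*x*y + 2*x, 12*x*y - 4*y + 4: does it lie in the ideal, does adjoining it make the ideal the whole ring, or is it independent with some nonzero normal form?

First compute the reduced Gröbner basis of I by Buchberger's algorithm.
f_1 = 5*x**2 - 3*x*y + 2*x, LT = x**2.
f_2 = 12*x*y - 4*y + 4, LT = x*y.

S(f_1,f_2): lcm = x**2*y. S = -3/5*x*y**2 + 11/15*x*y - 1/3*x.
  reduce S modulo (f_1, f_2):
  remainder -1/3*x - 1/5*y**2 + 4/9*y - 11/45 ≠ 0; add h_3 = -1/3*x - 1/5*y**2 + 4/9*y - 11/45 to the basis.

S(f_2,h_3): lcm = x*y. S = -3/5*y**3 + 4/3*y**2 - 16/15*y + 1/3.
  reduce S modulo (f_1, f_2, h_3):
  remainder -3/5*y**3 + 4/3*y**2 - 16/15*y + 1/3 ≠ 0; add h_4 = -3/5*y**3 + 4/3*y**2 - 16/15*y + 1/3 to the basis.

The other S-polynomials (S(f_1,h_3), S(f_1,h_4), S(f_2,h_4), S(h_3,h_4)) all reduce to 0 modulo the current basis, so we have a Gröbner basis.
Inter-reduce: drop elements whose leading term is divisible by another's, tail-reduce, and make monic.
Reduced Gröbner basis: {x + 3/5*y**2 - 4/3*y + 11/15, y**3 - 20/9*y**2 + 16/9*y - 5/9}.
Label its elements g_1 = x + 3/5*y**2 - 4/3*y + 11/15, g_2 = y**3 - 20/9*y**2 + 16/9*y - 5/9.

Reduce p = 4*x*y + 2*x - 29/5*y**2 - 13*y + 14/5 modulo G:
  leading term x*y: subtract (4*y)·g_1 from 4*x*y + 2*x - 29/5*y**2 - 13*y + 14/5 → 2*x - 12/5*y**3 - 7/15*y**2 - 239/15*y + 14/5
  leading term x: subtract (2)·g_1 from 2*x - 12/5*y**3 - 7/15*y**2 - 239/15*y + 14/5 → -12/5*y**3 - 5/3*y**2 - 199/15*y + 4/3
  leading term y**3: subtract (-12/5)·g_2 from -12/5*y**3 - 5/3*y**2 - 199/15*y + 4/3 → -7*y**2 - 9*y
  leading term y**2: no divisor's leading term divides it; move -7*y**2 to the remainder.
  leading term y: no divisor's leading term divides it; move -9*y to the remainder.
  normal form = -7*y**2 - 9*y.
The normal form is nonzero, so p ∉ I. Since p minus its normal form lies in I, I + (p) = I + (r) where r = -7*y**2 - 9*y; decide whether this ideal is the whole ring.
Run Buchberger on G together with r (pairs among the g_i already reduce to 0 since G is a Gröbner basis):
g_1 = x + 3/5*y**2 - 4/3*y + 11/15, LT = x.
g_2 = y**3 - 20/9*y**2 + 16/9*y - 5/9, LT = y**3.
r = -7*y**2 - 9*y, LT = y**2.

S(g_2,r): lcm = y**3. S = -221/63*y**2 + 16/9*y - 5/9.
  reduce S modulo (g_1, g_2, r):
  remainder 2773/441*y - 5/9 ≠ 0; add m_4 = 2773/441*y - 5/9 to the basis.

S(g_2,m_4): lcm = y**3. S = -53255/24957*y**2 + 16/9*y - 5/9.
  reduce S modulo (g_1, g_2, r, m_4):
  remainder -1200240/7689529 ≠ 0; add m_5 = -1200240/7689529 to the basis.

The other S-polynomials (S(g_1,g_2), S(g_1,r), S(g_1,m_4), S(r,m_4), S(g_1,m_5), S(g_2,m_5), S(r,m_5), S(m_4,m_5)) all reduce to 0 modulo the current basis, so we have a Gröbner basis.
Inter-reduce: drop elements whose leading term is divisible by another's, tail-reduce, and make monic.
Reduced Gröbner basis: {1}.
The reduced Gröbner basis of I + (p) is {1}: the ideal is the whole ring, so the enlarged system has no common solution — adjoining p is inconsistent.

Adjoining 4*x*y + 2*x - 29/5*y**2 - 13*y + 14/5 makes the ideal the whole ring: the system is inconsistent.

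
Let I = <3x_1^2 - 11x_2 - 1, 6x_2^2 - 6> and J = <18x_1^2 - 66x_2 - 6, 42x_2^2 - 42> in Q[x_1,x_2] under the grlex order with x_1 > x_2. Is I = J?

Two ideals are equal iff their reduced Gröbner bases coincide (the reduced basis is unique for a fixed ordering).
Buchberger on the first generating set:
f_1 = 3x_1^2 - 11x_2 - 1, LT = x_1^2.
f_2 = 6x_2^2 - 6, LT = x_2^2.

S(f_1,f_2): leading monomials are coprime, so the S-polynomial reduces to 0 (Buchberger's first criterion).
Every S-polynomial of the final basis reduces to 0, so we have a Gröbner basis.
Inter-reduce: drop elements whose leading term is divisible by another's, tail-reduce, and make monic.
Reduced Gröbner basis: {x_1^2 - 11/3x_2 - 1/3, x_2^2 - 1}.

Buchberger on the second generating set:
h_1 = 18x_1^2 - 66x_2 - 6, LT = x_1^2.
h_2 = 42x_2^2 - 42, LT = x_2^2.

S(h_1,h_2): leading monomials are coprime, so the S-polynomial reduces to 0 (Buchberger's first criterion).
Every S-polynomial of the final basis reduces to 0, so we have a Gröbner basis.
Inter-reduce: drop elements whose leading term is divisible by another's, tail-reduce, and make monic.
Reduced Gröbner basis: {x_1^2 - 11/3x_2 - 1/3, x_2^2 - 1}.

These coincide, so the ideals are equal.

Yes, the ideals are equal.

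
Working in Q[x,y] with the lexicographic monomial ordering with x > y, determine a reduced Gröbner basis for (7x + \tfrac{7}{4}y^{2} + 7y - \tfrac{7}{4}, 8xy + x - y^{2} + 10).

G = {x + \tfrac{1}{4}y^{2} + y - \tfrac{1}{4}, y^{3} + \tfrac{37}{8}y^{2} - \tfrac{1}{2}y - \tfrac{41}{8}}

f_1 = 7x + \tfrac{7}{4}y^{2} + 7y - \tfrac{7}{4}, LT = x.
f_2 = 8xy + x - y^{2} + 10, LT = xy.

S(f_1,f_2): lcm = xy. S = -\tfrac{1}{8}x + \tfrac{1}{4}y^{3} + \tfrac{9}{8}y^{2} - \tfrac{1}{4}y - \tfrac{5}{4}.
  leading term x: subtract (-\tfrac{1}{56})·f_1 from -\tfrac{1}{8}x + \tfrac{1}{4}y^{3} + \tfrac{9}{8}y^{2} - \tfrac{1}{4}y - \tfrac{5}{4} → \tfrac{1}{4}y^{3} + \tfrac{37}{32}y^{2} - \tfrac{1}{8}y - \tfrac{41}{32}
  leading term y^{3}: no divisor's leading term divides it; move \tfrac{1}{4}y^{3} to the remainder.
  leading term y^{2}: no divisor's leading term divides it; move \tfrac{37}{32}y^{2} to the remainder.
  leading term y: no divisor's leading term divides it; move -\tfrac{1}{8}y to the remainder.
  leading term 1: no divisor's leading term divides it; move -\tfrac{41}{32} to the remainder.
  remainder \tfrac{1}{4}y^{3} + \tfrac{37}{32}y^{2} - \tfrac{1}{8}y - \tfrac{41}{32} ≠ 0; add g_3 = \tfrac{1}{4}y^{3} + \tfrac{37}{32}y^{2} - \tfrac{1}{8}y - \tfrac{41}{32} to the basis.

The other S-polynomials (S(f_1,g_3), S(f_2,g_3)) all reduce to 0 modulo the current basis, so we have a Gröbner basis.
Inter-reduce: drop elements whose leading term is divisible by another's, tail-reduce, and make monic.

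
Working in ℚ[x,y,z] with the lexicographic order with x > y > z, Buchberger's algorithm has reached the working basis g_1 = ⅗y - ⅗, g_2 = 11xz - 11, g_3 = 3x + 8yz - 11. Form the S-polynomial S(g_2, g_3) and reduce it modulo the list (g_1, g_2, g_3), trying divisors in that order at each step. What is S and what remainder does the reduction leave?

S(g_2, g_3) = -8/3yz² + 11/3z - 1; remainder on division = -8/3z² + 11/3z - 1.

lcm(LM(g_2), LM(g_3)) = xz.
S = (lcm/LT(g_2))·g_2 − (lcm/LT(g_3))·g_3 = -8/3yz² + 11/3z - 1.
Reduce S modulo (g_1, g_2, g_3) in that order:
  leading term yz²: subtract (-40/9z²)·g_1 from -8/3yz² + 11/3z - 1 → -8/3z² + 11/3z - 1
  leading term z²: no divisor's leading term divides it; move -8/3z² to the remainder.
  leading term z: no divisor's leading term divides it; move 11/3z to the remainder.
  leading term 1: no divisor's leading term divides it; move -1 to the remainder.
The remainder -8/3z² + 11/3z - 1 is nonzero, so it would be added as the next basis element.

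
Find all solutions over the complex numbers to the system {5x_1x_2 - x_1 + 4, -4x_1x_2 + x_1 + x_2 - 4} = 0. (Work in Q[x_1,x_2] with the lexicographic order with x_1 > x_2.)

Compute a lex Gröbner basis by Buchberger's algorithm.
f_1 = 5x_1x_2 - x_1 + 4, LT = x_1x_2.
f_2 = -4x_1x_2 + x_1 + x_2 - 4, LT = x_1x_2.

S(f_1,f_2): lcm = x_1x_2. S = 1/20x_1 + 1/4x_2 - 1/5.
  leading term x_1: no divisor's leading term divides it; move 1/20x_1 to the remainder.
  leading term x_2: no divisor's leading term divides it; move 1/4x_2 to the remainder.
  leading term 1: no divisor's leading term divides it; move -1/5 to the remainder.
  remainder 1/20x_1 + 1/4x_2 - 1/5 ≠ 0; add h_3 = 1/20x_1 + 1/4x_2 - 1/5 to the basis.

S(f_1,h_3): lcm = x_1x_2. S = -1/5x_1 - 5x_2^2 + 4x_2 + 4/5.
  leading term x_1: subtract (-4)·h_3 from -1/5x_1 - 5x_2^2 + 4x_2 + 4/5 → -5x_2^2 + 5x_2
  leading term x_2^2: no divisor's leading term divides it; move -5x_2^2 to the remainder.
  leading term x_2: no divisor's leading term divides it; move 5x_2 to the remainder.
  remainder -5x_2^2 + 5x_2 ≠ 0; add h_4 = -5x_2^2 + 5x_2 to the basis.

The other S-polynomials (S(f_2,h_3), S(f_1,h_4), S(f_2,h_4), S(h_3,h_4)) all reduce to 0 modulo the current basis, so we have a Gröbner basis.
Inter-reduce: drop elements whose leading term is divisible by another's, tail-reduce, and make monic.
Reduced Gröbner basis: {x_1 + 5x_2 - 4, x_2^2 - x_2}.

The lex basis is triangular: the last element involves only x_2. Solving x_2^2 - x_2 = 0 gives x_2 ∈ {0, 1}; substituting each value into the earlier elements determines the remaining variables.
  x_2 = 0: the earlier basis element becomes x_1 - 4 = 0, giving x_1 = 4 — point (4, 0).
  x_2 = 1: the earlier basis element becomes x_1 + 1 = 0, giving x_1 = -1 — point (-1, 1).
Substituting each solution back into the original system confirms all equations vanish.

{(4, 0), (-1, 1)}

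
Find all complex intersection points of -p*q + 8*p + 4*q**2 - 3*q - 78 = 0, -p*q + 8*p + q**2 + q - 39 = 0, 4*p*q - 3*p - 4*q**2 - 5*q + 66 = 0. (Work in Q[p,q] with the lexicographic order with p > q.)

Compute a lex Gröbner basis by Buchberger's algorithm.
f_1 = -p*q + 8*p + 4*q**2 - 3*q - 78, LT = p*q.
f_2 = -p*q + 8*p + q**2 + q - 39, LT = p*q.
f_3 = 4*p*q - 3*p - 4*q**2 - 5*q + 66, LT = p*q.

S(f_1,f_2): lcm = p*q. S = -3*q**2 + 4*q + 39.
  leading term q**2: no divisor's leading term divides it; move -3*q**2 to the remainder.
  leading term q: no divisor's leading term divides it; move 4*q to the remainder.
  leading term 1: no divisor's leading term divides it; move 39 to the remainder.
  remainder -3*q**2 + 4*q + 39 ≠ 0; add h_4 = -3*q**2 + 4*q + 39 to the basis.

S(f_1,f_3): lcm = p*q. S = -29/4*p - 3*q**2 + 17/4*q + 123/2.
  leading term p: no divisor's leading term divides it; move -29/4*p to the remainder.
  leading term q**2: subtract (1)·h_4 from -3*q**2 + 17/4*q + 123/2 → 1/4*q + 45/2
  leading term q: no divisor's leading term divides it; move 1/4*q to the remainder.
  leading term 1: no divisor's leading term divides it; move 45/2 to the remainder.
  remainder -29/4*p + 1/4*q + 45/2 ≠ 0; add h_5 = -29/4*p + 1/4*q + 45/2 to the basis.

S(f_1,h_4): lcm = p*q**2. S = -20/3*p*q + 13*p - 4*q**3 + 3*q**2 + 78*q.
  leading term p*q: subtract (20/3)·f_1 from -20/3*p*q + 13*p - 4*q**3 + 3*q**2 + 78*q → -121/3*p - 4*q**3 - 71/3*q**2 + 98*q + 520
  leading term p: subtract (484/87)·h_5 from -121/3*p - 4*q**3 - 71/3*q**2 + 98*q + 520 → -4*q**3 - 71/3*q**2 + 8405/87*q + 11450/29
  leading term q**3: subtract (4/3*q)·h_4 from -4*q**3 - 71/3*q**2 + 8405/87*q + 11450/29 → -29*q**2 + 3881/87*q + 11450/29
  leading term q**2: subtract (29/3)·h_4 from -29*q**2 + 3881/87*q + 11450/29 → 517/87*q + 517/29
  leading term q: no divisor's leading term divides it; move 517/87*q to the remainder.
  leading term 1: no divisor's leading term divides it; move 517/29 to the remainder.
  remainder 517/87*q + 517/29 ≠ 0; add h_6 = 517/87*q + 517/29 to the basis.

The other S-polynomials (S(f_2,f_3), S(f_2,h_4), S(f_3,h_4), S(f_1,h_5), S(f_2,h_5), S(f_3,h_5), S(h_4,h_5), S(f_1,h_6), S(f_2,h_6), S(f_3,h_6), S(h_4,h_6), S(h_5,h_6)) all reduce to 0 modulo the current basis, so we have a Gröbner basis.
Inter-reduce: drop elements whose leading term is divisible by another's, tail-reduce, and make monic.
Reduced Gröbner basis: {p - 3, q + 3}.

Since the basis is lex-ordered, q + 3 is univariate in q. Its roots are {-3}. Back-substituting each root into the other basis elements fixes the other coordinates.
  q = -3: the earlier basis element becomes p - 3 = 0, giving p = 3 — point (3, -3).
Zero-dimensionality of the ideal guarantees finitely many solutions over ℂ.

{(3, -3)}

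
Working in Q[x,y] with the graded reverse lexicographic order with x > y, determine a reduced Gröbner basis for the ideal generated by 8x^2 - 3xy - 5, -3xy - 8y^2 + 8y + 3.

Buchberger's algorithm terminates because the ascending chain of leading-term ideals stabilizes.

f_1 = 8x^2 - 3xy - 5, LT = x^2.
f_2 = -3xy - 8y^2 + 8y + 3, LT = xy.

S(f_1,f_2): lcm = x^2y. S = -73/24xy^2 + 8/3xy + x - 5/8y.
  leading term xy^2: subtract (73/72y)·f_2 from -73/24xy^2 + 8/3xy + x - 5/8y → 73/9y^3 + 8/3xy - 73/9y^2 + x - 11/3y
  leading term y^3: no divisor's leading term divides it; move 73/9y^3 to the remainder.
  leading term xy: subtract (-8/9)·f_2 from 8/3xy - 73/9y^2 + x - 11/3y → -137/9y^2 + x + 31/9y + 8/3
  leading term y^2: no divisor's leading term divides it; move -137/9y^2 to the remainder.
  leading term x: no divisor's leading term divides it; move x to the remainder.
  leading term y: no divisor's leading term divides it; move 31/9y to the remainder.
  leading term 1: no divisor's leading term divides it; move 8/3 to the remainder.
  remainder 73/9y^3 - 137/9y^2 + x + 31/9y + 8/3 ≠ 0; add g_3 = 73/9y^3 - 137/9y^2 + x + 31/9y + 8/3 to the basis.

The other S-polynomials (S(f_1,g_3), S(f_2,g_3)) all reduce to 0 modulo the current basis, so we have a Gröbner basis.

G = {y^3 - 137/73y^2 + 9/73x + 31/73y + 24/73, x^2 + y^2 - y - 1, xy + 8/3y^2 - 8/3y - 1}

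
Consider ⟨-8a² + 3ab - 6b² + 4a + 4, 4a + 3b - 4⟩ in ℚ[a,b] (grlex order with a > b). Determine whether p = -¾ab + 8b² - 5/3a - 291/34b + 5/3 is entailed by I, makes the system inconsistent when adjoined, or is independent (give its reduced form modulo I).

First compute the reduced Gröbner basis of I by Buchberger's algorithm.
f_1 = -8a² + 3ab - 6b² + 4a + 4, LT = a².
f_2 = 4a + 3b - 4, LT = a.

S(f_1,f_2): lcm = a². S = -9/8ab + ¾b² + ½a - ½.
  leading term ab: subtract (-9/32b)·f_2 from -9/8ab + ¾b² + ½a - ½ → 51/32b² + ½a - 9/8b - ½
  leading term b²: no divisor's leading term divides it; move 51/32b² to the remainder.
  leading term a: subtract (⅛)·f_2 from ½a - 9/8b - ½ → -3/2b
  leading term b: no divisor's leading term divides it; move -3/2b to the remainder.
  remainder 51/32b² - 3/2b ≠ 0; add h_3 = 51/32b² - 3/2b to the basis.

The other S-polynomials (S(f_1,h_3), S(f_2,h_3)) all reduce to 0 modulo the current basis, so we have a Gröbner basis.
Inter-reduce: drop elements whose leading term is divisible by another's, tail-reduce, and make monic.
Reduced Gröbner basis: {b² - 16/17b, a + ¾b - 1}.
Label its elements g_1 = b² - 16/17b, g_2 = a + ¾b - 1.

Reduce p = -¾ab + 8b² - 5/3a - 291/34b + 5/3 modulo G:
  leading term ab: subtract (-¾b)·g_2 from -¾ab + 8b² - 5/3a - 291/34b + 5/3 → 137/16b² - 5/3a - 633/68b + 5/3
  leading term b²: subtract (137/16)·g_1 from 137/16b² - 5/3a - 633/68b + 5/3 → -5/3a - 5/4b + 5/3
  leading term a: subtract (-5/3)·g_2 from -5/3a - 5/4b + 5/3 → 0
  normal form = 0.
Since the normal form is 0, p ∈ I.

-¾ab + 8b² - 5/3a - 291/34b + 5/3 lies in I (it reduces to 0).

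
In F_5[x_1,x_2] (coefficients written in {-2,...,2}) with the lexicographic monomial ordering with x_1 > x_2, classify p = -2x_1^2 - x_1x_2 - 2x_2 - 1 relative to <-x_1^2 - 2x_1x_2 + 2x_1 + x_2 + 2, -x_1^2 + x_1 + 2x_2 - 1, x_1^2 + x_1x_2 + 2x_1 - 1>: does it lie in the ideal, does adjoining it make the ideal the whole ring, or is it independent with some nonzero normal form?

First compute the reduced Gröbner basis of I by Buchberger's algorithm.
f_1 = -x_1^2 - 2x_1x_2 + 2x_1 + x_2 + 2, LT = x_1^2.
f_2 = -x_1^2 + x_1 + 2x_2 - 1, LT = x_1^2.
f_3 = x_1^2 + x_1x_2 + 2x_1 - 1, LT = x_1^2.

S(f_1,f_2): lcm = x_1^2. S = 2x_1x_2 - x_1 + x_2 + 2.
  leading term x_1x_2: no divisor's leading term divides it; move 2x_1x_2 to the remainder.
  leading term x_1: no divisor's leading term divides it; move -x_1 to the remainder.
  leading term x_2: no divisor's leading term divides it; move x_2 to the remainder.
  leading term 1: no divisor's leading term divides it; move 2 to the remainder.
  remainder 2x_1x_2 - x_1 + x_2 + 2 ≠ 0; add h_4 = 2x_1x_2 - x_1 + x_2 + 2 to the basis.

S(f_1,f_3): lcm = x_1^2. S = x_1x_2 + x_1 - x_2 - 1.
  leading term x_1x_2: subtract (-2)·h_4 from x_1x_2 + x_1 - x_2 - 1 → -x_1 + x_2 - 2
  leading term x_1: no divisor's leading term divides it; move -x_1 to the remainder.
  leading term x_2: no divisor's leading term divides it; move x_2 to the remainder.
  leading term 1: no divisor's leading term divides it; move -2 to the remainder.
  remainder -x_1 + x_2 - 2 ≠ 0; add h_5 = -x_1 + x_2 - 2 to the basis.

S(f_1,h_4): lcm = x_1^2x_2. S = -2x_1^2 + 2x_1x_2^2 - x_1 - x_2^2 - 2x_2.
  leading term x_1^2: subtract (2)·f_1 from -2x_1^2 + 2x_1x_2^2 - x_1 - x_2^2 - 2x_2 → 2x_1x_2^2 - x_1x_2 - x_2^2 + x_2 + 1
  leading term x_1x_2^2: subtract (x_2)·h_4 from 2x_1x_2^2 - x_1x_2 - x_2^2 + x_2 + 1 → -2x_2^2 - x_2 + 1
  leading term x_2^2: no divisor's leading term divides it; move -2x_2^2 to the remainder.
  leading term x_2: no divisor's leading term divides it; move -x_2 to the remainder.
  leading term 1: no divisor's leading term divides it; move 1 to the remainder.
  remainder -2x_2^2 - x_2 + 1 ≠ 0; add h_6 = -2x_2^2 - x_2 + 1 to the basis.

The other S-polynomials (S(f_2,f_3), S(f_2,h_4), S(f_3,h_4), S(f_1,h_5), S(f_2,h_5), S(f_3,h_5), S(h_4,h_5), S(f_1,h_6), S(f_2,h_6), S(f_3,h_6), S(h_4,h_6), S(h_5,h_6)) all reduce to 0 modulo the current basis, so we have a Gröbner basis.
Inter-reduce: drop elements whose leading term is divisible by another's, tail-reduce, and make monic.
Reduced Gröbner basis: {x_1 - x_2 + 2, x_2^2 - 2x_2 + 2}.
Label its elements g_1 = x_1 - x_2 + 2, g_2 = x_2^2 - 2x_2 + 2.

Reduce p = -2x_1^2 - x_1x_2 - 2x_2 - 1 modulo G:
  leading term x_1^2: subtract (-2x_1)·g_1 from -2x_1^2 - x_1x_2 - 2x_2 - 1 → 2x_1x_2 - x_1 - 2x_2 - 1
  leading term x_1x_2: subtract (2x_2)·g_1 from 2x_1x_2 - x_1 - 2x_2 - 1 → -x_1 + 2x_2^2 - x_2 - 1
  leading term x_1: subtract (-1)·g_1 from -x_1 + 2x_2^2 - x_2 - 1 → 2x_2^2 - 2x_2 + 1
  leading term x_2^2: subtract (2)·g_2 from 2x_2^2 - 2x_2 + 1 → 2x_2 + 2
  leading term x_2: no divisor's leading term divides it; move 2x_2 to the remainder.
  leading term 1: no divisor's leading term divides it; move 2 to the remainder.
  normal form = 2x_2 + 2.
The normal form is nonzero, so p ∉ I. Since p minus its normal form lies in I, I + (p) = I + (r) where r = 2x_2 + 2; decide whether this ideal is the whole ring.
Run Buchberger on G together with r (pairs among the g_i already reduce to 0 since G is a Gröbner basis):
g_1 = x_1 - x_2 + 2, LT = x_1.
g_2 = x_2^2 - 2x_2 + 2, LT = x_2^2.
r = 2x_2 + 2, LT = x_2.

The S-polynomials (S(g_1,g_2), S(g_1,r), S(g_2,r)) all reduce to 0 modulo the current basis, so we have a Gröbner basis.
Inter-reduce: drop elements whose leading term is divisible by another's, tail-reduce, and make monic.
Reduced Gröbner basis: {x_1 - 2, x_2 + 1}.
The reduced Gröbner basis of I + (p) is {x_1 - 2, x_2 + 1} ≠ {1}, a proper ideal, so the enlarged system stays consistent: p is independent of I, with normal form 2x_2 + 2.

Ideal membership is decidable via reduction modulo a Gröbner basis.

-2x_1^2 - x_1x_2 - 2x_2 - 1 is independent of I; its normal form modulo I is 2x_2 + 2.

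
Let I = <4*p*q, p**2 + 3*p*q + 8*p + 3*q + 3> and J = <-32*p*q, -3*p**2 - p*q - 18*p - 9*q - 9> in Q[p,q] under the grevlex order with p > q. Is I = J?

Equality of ideals is decidable: compute both reduced Gröbner bases (unique for the ordering) and check whether they agree.
Buchberger on the first generating set:
f_1 = 4*p*q, LT = p*q.
f_2 = p**2 + 3*p*q + 8*p + 3*q + 3, LT = p**2.

S(f_1,f_2): lcm = p**2*q. S = -3*p*q**2 - 8*p*q - 3*q**2 - 3*q.
  reduce S modulo (f_1, f_2):
  remainder -3*q**2 - 3*q ≠ 0; add g_3 = -3*q**2 - 3*q to the basis.

The other S-polynomials (S(f_1,g_3), S(f_2,g_3)) all reduce to 0 modulo the current basis, so we have a Gröbner basis.
Inter-reduce: drop elements whose leading term is divisible by another's, tail-reduce, and make monic.
Reduced Gröbner basis: {p**2 + 8*p + 3*q + 3, p*q, q**2 + q}.

Buchberger on the second generating set:
h_1 = -32*p*q, LT = p*q.
h_2 = -3*p**2 - p*q - 18*p - 9*q - 9, LT = p**2.

S(h_1,h_2): lcm = p**2*q. S = -1/3*p*q**2 - 6*p*q - 3*q**2 - 3*q.
  reduce S modulo (h_1, h_2):
  remainder -3*q**2 - 3*q ≠ 0; add k_3 = -3*q**2 - 3*q to the basis.

The other S-polynomials (S(h_1,k_3), S(h_2,k_3)) all reduce to 0 modulo the current basis, so we have a Gröbner basis.
Inter-reduce: drop elements whose leading term is divisible by another's, tail-reduce, and make monic.
Reduced Gröbner basis: {p**2 + 6*p + 3*q + 3, p*q, q**2 + q}.

The bases are distinct; the ideals are different.

No, the ideals differ.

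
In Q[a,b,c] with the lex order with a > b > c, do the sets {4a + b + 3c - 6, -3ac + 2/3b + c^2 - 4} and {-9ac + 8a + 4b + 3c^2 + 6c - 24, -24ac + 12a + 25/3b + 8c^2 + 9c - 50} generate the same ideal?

For a fixed monomial order, each ideal has a unique reduced Gröbner basis; comparing bases decides equality.
Buchberger on the first generating set:
f_1 = 4a + b + 3c - 6, LT = a.
f_2 = -3ac + 2/3b + c^2 - 4, LT = ac.

S(f_1,f_2): lcm = ac. S = 1/4bc + 2/9b + 13/12c^2 - 3/2c - 4/3.
  leading term bc: no divisor's leading term divides it; move 1/4bc to the remainder.
  leading term b: no divisor's leading term divides it; move 2/9b to the remainder.
  leading term c^2: no divisor's leading term divides it; move 13/12c^2 to the remainder.
  leading term c: no divisor's leading term divides it; move -3/2c to the remainder.
  leading term 1: no divisor's leading term divides it; move -4/3 to the remainder.
  remainder 1/4bc + 2/9b + 13/12c^2 - 3/2c - 4/3 ≠ 0; add g_3 = 1/4bc + 2/9b + 13/12c^2 - 3/2c - 4/3 to the basis.

The other S-polynomials (S(f_1,g_3), S(f_2,g_3)) all reduce to 0 modulo the current basis, so we have a Gröbner basis.
Inter-reduce: drop elements whose leading term is divisible by another's, tail-reduce, and make monic.
Reduced Gröbner basis: {a + 1/4b + 3/4c - 3/2, bc + 8/9b + 13/3c^2 - 6c - 16/3}.

Buchberger on the second generating set:
h_1 = -9ac + 8a + 4b + 3c^2 + 6c - 24, LT = ac.
h_2 = -24ac + 12a + 25/3b + 8c^2 + 9c - 50, LT = ac.

S(h_1,h_2): lcm = ac. S = -7/18a - 7/72b - 7/24c + 7/12.
  leading term a: no divisor's leading term divides it; move -7/18a to the remainder.
  leading term b: no divisor's leading term divides it; move -7/72b to the remainder.
  leading term c: no divisor's leading term divides it; move -7/24c to the remainder.
  leading term 1: no divisor's leading term divides it; move 7/12 to the remainder.
  remainder -7/18a - 7/72b - 7/24c + 7/12 ≠ 0; add k_3 = -7/18a - 7/72b - 7/24c + 7/12 to the basis.

S(h_1,k_3): lcm = ac. S = -8/9a - 1/4bc - 4/9b - 13/12c^2 + 5/6c + 8/3.
  leading term a: subtract (16/7)·k_3 from -8/9a - 1/4bc - 4/9b - 13/12c^2 + 5/6c + 8/3 → -1/4bc - 2/9b - 13/12c^2 + 3/2c + 4/3
  leading term bc: no divisor's leading term divides it; move -1/4bc to the remainder.
  leading term b: no divisor's leading term divides it; move -2/9b to the remainder.
  leading term c^2: no divisor's leading term divides it; move -13/12c^2 to the remainder.
  leading term c: no divisor's leading term divides it; move 3/2c to the remainder.
  leading term 1: no divisor's leading term divides it; move 4/3 to the remainder.
  remainder -1/4bc - 2/9b - 13/12c^2 + 3/2c + 4/3 ≠ 0; add k_4 = -1/4bc - 2/9b - 13/12c^2 + 3/2c + 4/3 to the basis.

The other S-polynomials (S(h_2,k_3), S(h_1,k_4), S(h_2,k_4), S(k_3,k_4)) all reduce to 0 modulo the current basis, so we have a Gröbner basis.
Inter-reduce: drop elements whose leading term is divisible by another's, tail-reduce, and make monic.
Reduced Gröbner basis: {a + 1/4b + 3/4c - 3/2, bc + 8/9b + 13/3c^2 - 6c - 16/3}.

The two bases agree; hence the ideals are identical.

Yes, the ideals are equal.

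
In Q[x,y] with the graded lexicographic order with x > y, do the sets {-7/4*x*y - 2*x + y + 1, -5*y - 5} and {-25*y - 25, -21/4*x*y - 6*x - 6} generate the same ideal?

No, the ideals differ.

Since reduced Gröbner bases are canonical representatives of ideals under a given ordering, it suffices to compute and compare them.
Buchberger on the first generating set:
f_1 = -7/4*x*y - 2*x + y + 1, LT = x*y.
f_2 = -5*y - 5, LT = y.

S(f_1,f_2): lcm = x*y. S = 1/7*x - 4/7*y - 4/7.
  leading term x: no divisor's leading term divides it; move 1/7*x to the remainder.
  leading term y: subtract (4/35)·f_2 from -4/7*y - 4/7 → 0
  remainder 1/7*x ≠ 0; add g_3 = 1/7*x to the basis.

The other S-polynomials (S(f_1,g_3), S(f_2,g_3)) all reduce to 0 modulo the current basis, so we have a Gröbner basis.
Inter-reduce: drop elements whose leading term is divisible by another's, tail-reduce, and make monic.
Reduced Gröbner basis: {x, y + 1}.

Buchberger on the second generating set:
h_1 = -25*y - 25, LT = y.
h_2 = -21/4*x*y - 6*x - 6, LT = x*y.

S(h_1,h_2): lcm = x*y. S = -1/7*x - 8/7.
  leading term x: no divisor's leading term divides it; move -1/7*x to the remainder.
  leading term 1: no divisor's leading term divides it; move -8/7 to the remainder.
  remainder -1/7*x - 8/7 ≠ 0; add k_3 = -1/7*x - 8/7 to the basis.

The other S-polynomials (S(h_1,k_3), S(h_2,k_3)) all reduce to 0 modulo the current basis, so we have a Gröbner basis.
Inter-reduce: drop elements whose leading term is divisible by another's, tail-reduce, and make monic.
Reduced Gröbner basis: {x + 8, y + 1}.

The bases are distinct; the ideals are different.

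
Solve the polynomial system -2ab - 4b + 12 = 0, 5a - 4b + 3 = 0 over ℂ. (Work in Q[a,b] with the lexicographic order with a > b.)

{(-18/5, -15/4), (1, 2)}

Compute a lex Gröbner basis by Buchberger's algorithm.
f_1 = -2ab - 4b + 12, LT = ab.
f_2 = 5a - 4b + 3, LT = a.

S(f_1,f_2): lcm = ab. S = 4/5b^2 + 7/5b - 6.
  leading term b^2: no divisor's leading term divides it; move 4/5b^2 to the remainder.
  leading term b: no divisor's leading term divides it; move 7/5b to the remainder.
  leading term 1: no divisor's leading term divides it; move -6 to the remainder.
  remainder 4/5b^2 + 7/5b - 6 ≠ 0; add h_3 = 4/5b^2 + 7/5b - 6 to the basis.

The other S-polynomials (S(f_1,h_3), S(f_2,h_3)) all reduce to 0 modulo the current basis, so we have a Gröbner basis.
Inter-reduce: drop elements whose leading term is divisible by another's, tail-reduce, and make monic.
Reduced Gröbner basis: {a - 4/5b + 3/5, b^2 + 7/4b - 15/2}.

Elimination: the polynomial b^2 + 7/4b - 15/2 lies in the elimination ideal for b, so b ∈ {-15/4, 2}. For each such b, the remaining basis elements (now univariate) give the rest of the solution.
  b = -15/4: the earlier basis element becomes a + 18/5 = 0, giving a = -18/5 — point (-18/5, -15/4).
  b = 2: the earlier basis element becomes a - 1 = 0, giving a = 1 — point (1, 2).
Check: every point annihilates each of the original generators.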